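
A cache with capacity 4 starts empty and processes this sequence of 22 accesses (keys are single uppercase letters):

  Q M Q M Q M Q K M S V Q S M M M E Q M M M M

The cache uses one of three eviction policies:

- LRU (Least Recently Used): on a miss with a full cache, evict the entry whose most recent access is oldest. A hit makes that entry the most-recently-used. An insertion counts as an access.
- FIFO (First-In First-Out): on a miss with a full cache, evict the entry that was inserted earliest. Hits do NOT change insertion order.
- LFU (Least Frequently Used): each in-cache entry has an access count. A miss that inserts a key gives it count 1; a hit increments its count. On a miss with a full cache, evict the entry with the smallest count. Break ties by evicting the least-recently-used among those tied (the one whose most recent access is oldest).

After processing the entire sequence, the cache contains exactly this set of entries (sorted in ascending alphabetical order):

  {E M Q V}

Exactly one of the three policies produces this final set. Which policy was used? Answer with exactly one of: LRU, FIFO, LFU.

Simulating under each policy and comparing final sets:
  LRU: final set = {E M Q S} -> differs
  FIFO: final set = {E M Q V} -> MATCHES target
  LFU: final set = {E M Q S} -> differs
Only FIFO produces the target set.

Answer: FIFO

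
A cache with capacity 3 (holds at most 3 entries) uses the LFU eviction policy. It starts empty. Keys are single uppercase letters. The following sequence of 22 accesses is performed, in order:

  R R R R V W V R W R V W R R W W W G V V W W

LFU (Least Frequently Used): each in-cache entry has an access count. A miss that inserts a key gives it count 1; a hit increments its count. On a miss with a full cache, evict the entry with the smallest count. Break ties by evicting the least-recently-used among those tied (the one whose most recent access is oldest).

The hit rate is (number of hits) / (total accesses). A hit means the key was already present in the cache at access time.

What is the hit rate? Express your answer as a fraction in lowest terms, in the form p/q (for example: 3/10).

Answer: 17/22

Derivation:
LFU simulation (capacity=3):
  1. access R: MISS. Cache: [R(c=1)]
  2. access R: HIT, count now 2. Cache: [R(c=2)]
  3. access R: HIT, count now 3. Cache: [R(c=3)]
  4. access R: HIT, count now 4. Cache: [R(c=4)]
  5. access V: MISS. Cache: [V(c=1) R(c=4)]
  6. access W: MISS. Cache: [V(c=1) W(c=1) R(c=4)]
  7. access V: HIT, count now 2. Cache: [W(c=1) V(c=2) R(c=4)]
  8. access R: HIT, count now 5. Cache: [W(c=1) V(c=2) R(c=5)]
  9. access W: HIT, count now 2. Cache: [V(c=2) W(c=2) R(c=5)]
  10. access R: HIT, count now 6. Cache: [V(c=2) W(c=2) R(c=6)]
  11. access V: HIT, count now 3. Cache: [W(c=2) V(c=3) R(c=6)]
  12. access W: HIT, count now 3. Cache: [V(c=3) W(c=3) R(c=6)]
  13. access R: HIT, count now 7. Cache: [V(c=3) W(c=3) R(c=7)]
  14. access R: HIT, count now 8. Cache: [V(c=3) W(c=3) R(c=8)]
  15. access W: HIT, count now 4. Cache: [V(c=3) W(c=4) R(c=8)]
  16. access W: HIT, count now 5. Cache: [V(c=3) W(c=5) R(c=8)]
  17. access W: HIT, count now 6. Cache: [V(c=3) W(c=6) R(c=8)]
  18. access G: MISS, evict V(c=3). Cache: [G(c=1) W(c=6) R(c=8)]
  19. access V: MISS, evict G(c=1). Cache: [V(c=1) W(c=6) R(c=8)]
  20. access V: HIT, count now 2. Cache: [V(c=2) W(c=6) R(c=8)]
  21. access W: HIT, count now 7. Cache: [V(c=2) W(c=7) R(c=8)]
  22. access W: HIT, count now 8. Cache: [V(c=2) R(c=8) W(c=8)]
Total: 17 hits, 5 misses, 2 evictions

Hit rate = 17/22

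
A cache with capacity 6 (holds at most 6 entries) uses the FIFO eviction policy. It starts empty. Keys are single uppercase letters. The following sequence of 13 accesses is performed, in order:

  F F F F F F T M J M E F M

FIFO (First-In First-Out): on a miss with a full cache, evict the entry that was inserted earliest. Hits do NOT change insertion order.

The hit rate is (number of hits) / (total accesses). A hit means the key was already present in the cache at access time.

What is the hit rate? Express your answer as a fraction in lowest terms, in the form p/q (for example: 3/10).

FIFO simulation (capacity=6):
  1. access F: MISS. Cache (old->new): [F]
  2. access F: HIT. Cache (old->new): [F]
  3. access F: HIT. Cache (old->new): [F]
  4. access F: HIT. Cache (old->new): [F]
  5. access F: HIT. Cache (old->new): [F]
  6. access F: HIT. Cache (old->new): [F]
  7. access T: MISS. Cache (old->new): [F T]
  8. access M: MISS. Cache (old->new): [F T M]
  9. access J: MISS. Cache (old->new): [F T M J]
  10. access M: HIT. Cache (old->new): [F T M J]
  11. access E: MISS. Cache (old->new): [F T M J E]
  12. access F: HIT. Cache (old->new): [F T M J E]
  13. access M: HIT. Cache (old->new): [F T M J E]
Total: 8 hits, 5 misses, 0 evictions

Hit rate = 8/13

Answer: 8/13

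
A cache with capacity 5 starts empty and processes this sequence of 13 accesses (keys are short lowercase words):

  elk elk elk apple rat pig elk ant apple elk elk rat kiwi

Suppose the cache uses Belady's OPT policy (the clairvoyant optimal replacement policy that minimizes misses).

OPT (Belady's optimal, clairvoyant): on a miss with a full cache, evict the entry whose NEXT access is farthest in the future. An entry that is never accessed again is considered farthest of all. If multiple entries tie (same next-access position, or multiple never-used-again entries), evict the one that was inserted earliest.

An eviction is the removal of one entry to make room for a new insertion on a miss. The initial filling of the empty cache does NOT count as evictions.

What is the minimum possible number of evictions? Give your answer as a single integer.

Answer: 1

Derivation:
OPT (Belady) simulation (capacity=5):
  1. access elk: MISS. Cache: [elk]
  2. access elk: HIT. Next use of elk: step 3. Cache: [elk]
  3. access elk: HIT. Next use of elk: step 7. Cache: [elk]
  4. access apple: MISS. Cache: [elk apple]
  5. access rat: MISS. Cache: [elk apple rat]
  6. access pig: MISS. Cache: [elk apple rat pig]
  7. access elk: HIT. Next use of elk: step 10. Cache: [elk apple rat pig]
  8. access ant: MISS. Cache: [elk apple rat pig ant]
  9. access apple: HIT. Next use of apple: never. Cache: [elk apple rat pig ant]
  10. access elk: HIT. Next use of elk: step 11. Cache: [elk apple rat pig ant]
  11. access elk: HIT. Next use of elk: never. Cache: [elk apple rat pig ant]
  12. access rat: HIT. Next use of rat: never. Cache: [elk apple rat pig ant]
  13. access kiwi: MISS, evict elk (next use: never). Cache: [apple rat pig ant kiwi]
Total: 7 hits, 6 misses, 1 evictions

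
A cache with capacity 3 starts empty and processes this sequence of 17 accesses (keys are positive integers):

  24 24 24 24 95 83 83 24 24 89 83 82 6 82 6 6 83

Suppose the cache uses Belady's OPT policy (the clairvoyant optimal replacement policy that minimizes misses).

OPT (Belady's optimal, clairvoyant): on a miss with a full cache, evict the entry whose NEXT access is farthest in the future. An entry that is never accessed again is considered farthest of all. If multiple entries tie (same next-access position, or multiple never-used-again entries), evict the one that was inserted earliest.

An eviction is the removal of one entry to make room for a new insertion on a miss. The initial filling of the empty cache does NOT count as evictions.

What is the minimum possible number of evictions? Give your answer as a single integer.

OPT (Belady) simulation (capacity=3):
  1. access 24: MISS. Cache: [24]
  2. access 24: HIT. Next use of 24: step 3. Cache: [24]
  3. access 24: HIT. Next use of 24: step 4. Cache: [24]
  4. access 24: HIT. Next use of 24: step 8. Cache: [24]
  5. access 95: MISS. Cache: [24 95]
  6. access 83: MISS. Cache: [24 95 83]
  7. access 83: HIT. Next use of 83: step 11. Cache: [24 95 83]
  8. access 24: HIT. Next use of 24: step 9. Cache: [24 95 83]
  9. access 24: HIT. Next use of 24: never. Cache: [24 95 83]
  10. access 89: MISS, evict 24 (next use: never). Cache: [95 83 89]
  11. access 83: HIT. Next use of 83: step 17. Cache: [95 83 89]
  12. access 82: MISS, evict 95 (next use: never). Cache: [83 89 82]
  13. access 6: MISS, evict 89 (next use: never). Cache: [83 82 6]
  14. access 82: HIT. Next use of 82: never. Cache: [83 82 6]
  15. access 6: HIT. Next use of 6: step 16. Cache: [83 82 6]
  16. access 6: HIT. Next use of 6: never. Cache: [83 82 6]
  17. access 83: HIT. Next use of 83: never. Cache: [83 82 6]
Total: 11 hits, 6 misses, 3 evictions

Answer: 3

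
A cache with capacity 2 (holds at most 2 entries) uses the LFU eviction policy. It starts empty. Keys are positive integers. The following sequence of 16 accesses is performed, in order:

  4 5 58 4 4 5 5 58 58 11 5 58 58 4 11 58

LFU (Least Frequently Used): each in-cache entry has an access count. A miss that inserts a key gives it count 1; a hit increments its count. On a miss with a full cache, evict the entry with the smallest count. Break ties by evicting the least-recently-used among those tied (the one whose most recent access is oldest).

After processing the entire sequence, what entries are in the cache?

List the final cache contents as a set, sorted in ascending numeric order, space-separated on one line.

Answer: 11 58

Derivation:
LFU simulation (capacity=2):
  1. access 4: MISS. Cache: [4(c=1)]
  2. access 5: MISS. Cache: [4(c=1) 5(c=1)]
  3. access 58: MISS, evict 4(c=1). Cache: [5(c=1) 58(c=1)]
  4. access 4: MISS, evict 5(c=1). Cache: [58(c=1) 4(c=1)]
  5. access 4: HIT, count now 2. Cache: [58(c=1) 4(c=2)]
  6. access 5: MISS, evict 58(c=1). Cache: [5(c=1) 4(c=2)]
  7. access 5: HIT, count now 2. Cache: [4(c=2) 5(c=2)]
  8. access 58: MISS, evict 4(c=2). Cache: [58(c=1) 5(c=2)]
  9. access 58: HIT, count now 2. Cache: [5(c=2) 58(c=2)]
  10. access 11: MISS, evict 5(c=2). Cache: [11(c=1) 58(c=2)]
  11. access 5: MISS, evict 11(c=1). Cache: [5(c=1) 58(c=2)]
  12. access 58: HIT, count now 3. Cache: [5(c=1) 58(c=3)]
  13. access 58: HIT, count now 4. Cache: [5(c=1) 58(c=4)]
  14. access 4: MISS, evict 5(c=1). Cache: [4(c=1) 58(c=4)]
  15. access 11: MISS, evict 4(c=1). Cache: [11(c=1) 58(c=4)]
  16. access 58: HIT, count now 5. Cache: [11(c=1) 58(c=5)]
Total: 6 hits, 10 misses, 8 evictions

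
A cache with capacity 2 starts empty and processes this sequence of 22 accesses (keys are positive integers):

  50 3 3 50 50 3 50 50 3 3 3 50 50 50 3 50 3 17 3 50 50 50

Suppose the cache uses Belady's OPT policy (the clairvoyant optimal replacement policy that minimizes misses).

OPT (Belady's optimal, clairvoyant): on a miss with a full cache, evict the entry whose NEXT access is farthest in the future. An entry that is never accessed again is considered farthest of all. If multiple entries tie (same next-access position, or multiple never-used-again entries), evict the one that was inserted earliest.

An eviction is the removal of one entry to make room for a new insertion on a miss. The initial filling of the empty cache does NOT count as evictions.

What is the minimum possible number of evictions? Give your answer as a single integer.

Answer: 2

Derivation:
OPT (Belady) simulation (capacity=2):
  1. access 50: MISS. Cache: [50]
  2. access 3: MISS. Cache: [50 3]
  3. access 3: HIT. Next use of 3: step 6. Cache: [50 3]
  4. access 50: HIT. Next use of 50: step 5. Cache: [50 3]
  5. access 50: HIT. Next use of 50: step 7. Cache: [50 3]
  6. access 3: HIT. Next use of 3: step 9. Cache: [50 3]
  7. access 50: HIT. Next use of 50: step 8. Cache: [50 3]
  8. access 50: HIT. Next use of 50: step 12. Cache: [50 3]
  9. access 3: HIT. Next use of 3: step 10. Cache: [50 3]
  10. access 3: HIT. Next use of 3: step 11. Cache: [50 3]
  11. access 3: HIT. Next use of 3: step 15. Cache: [50 3]
  12. access 50: HIT. Next use of 50: step 13. Cache: [50 3]
  13. access 50: HIT. Next use of 50: step 14. Cache: [50 3]
  14. access 50: HIT. Next use of 50: step 16. Cache: [50 3]
  15. access 3: HIT. Next use of 3: step 17. Cache: [50 3]
  16. access 50: HIT. Next use of 50: step 20. Cache: [50 3]
  17. access 3: HIT. Next use of 3: step 19. Cache: [50 3]
  18. access 17: MISS, evict 50 (next use: step 20). Cache: [3 17]
  19. access 3: HIT. Next use of 3: never. Cache: [3 17]
  20. access 50: MISS, evict 3 (next use: never). Cache: [17 50]
  21. access 50: HIT. Next use of 50: step 22. Cache: [17 50]
  22. access 50: HIT. Next use of 50: never. Cache: [17 50]
Total: 18 hits, 4 misses, 2 evictions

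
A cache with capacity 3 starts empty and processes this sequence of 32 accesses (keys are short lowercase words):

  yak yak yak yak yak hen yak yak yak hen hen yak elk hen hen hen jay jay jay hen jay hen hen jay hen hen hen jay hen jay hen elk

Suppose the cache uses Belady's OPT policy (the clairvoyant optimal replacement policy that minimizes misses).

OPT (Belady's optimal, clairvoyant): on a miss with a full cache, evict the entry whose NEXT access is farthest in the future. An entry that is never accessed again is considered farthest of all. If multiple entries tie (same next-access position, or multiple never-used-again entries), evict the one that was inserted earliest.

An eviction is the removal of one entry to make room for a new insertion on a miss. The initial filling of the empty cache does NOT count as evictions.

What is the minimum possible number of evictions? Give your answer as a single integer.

OPT (Belady) simulation (capacity=3):
  1. access yak: MISS. Cache: [yak]
  2. access yak: HIT. Next use of yak: step 3. Cache: [yak]
  3. access yak: HIT. Next use of yak: step 4. Cache: [yak]
  4. access yak: HIT. Next use of yak: step 5. Cache: [yak]
  5. access yak: HIT. Next use of yak: step 7. Cache: [yak]
  6. access hen: MISS. Cache: [yak hen]
  7. access yak: HIT. Next use of yak: step 8. Cache: [yak hen]
  8. access yak: HIT. Next use of yak: step 9. Cache: [yak hen]
  9. access yak: HIT. Next use of yak: step 12. Cache: [yak hen]
  10. access hen: HIT. Next use of hen: step 11. Cache: [yak hen]
  11. access hen: HIT. Next use of hen: step 14. Cache: [yak hen]
  12. access yak: HIT. Next use of yak: never. Cache: [yak hen]
  13. access elk: MISS. Cache: [yak hen elk]
  14. access hen: HIT. Next use of hen: step 15. Cache: [yak hen elk]
  15. access hen: HIT. Next use of hen: step 16. Cache: [yak hen elk]
  16. access hen: HIT. Next use of hen: step 20. Cache: [yak hen elk]
  17. access jay: MISS, evict yak (next use: never). Cache: [hen elk jay]
  18. access jay: HIT. Next use of jay: step 19. Cache: [hen elk jay]
  19. access jay: HIT. Next use of jay: step 21. Cache: [hen elk jay]
  20. access hen: HIT. Next use of hen: step 22. Cache: [hen elk jay]
  21. access jay: HIT. Next use of jay: step 24. Cache: [hen elk jay]
  22. access hen: HIT. Next use of hen: step 23. Cache: [hen elk jay]
  23. access hen: HIT. Next use of hen: step 25. Cache: [hen elk jay]
  24. access jay: HIT. Next use of jay: step 28. Cache: [hen elk jay]
  25. access hen: HIT. Next use of hen: step 26. Cache: [hen elk jay]
  26. access hen: HIT. Next use of hen: step 27. Cache: [hen elk jay]
  27. access hen: HIT. Next use of hen: step 29. Cache: [hen elk jay]
  28. access jay: HIT. Next use of jay: step 30. Cache: [hen elk jay]
  29. access hen: HIT. Next use of hen: step 31. Cache: [hen elk jay]
  30. access jay: HIT. Next use of jay: never. Cache: [hen elk jay]
  31. access hen: HIT. Next use of hen: never. Cache: [hen elk jay]
  32. access elk: HIT. Next use of elk: never. Cache: [hen elk jay]
Total: 28 hits, 4 misses, 1 evictions

Answer: 1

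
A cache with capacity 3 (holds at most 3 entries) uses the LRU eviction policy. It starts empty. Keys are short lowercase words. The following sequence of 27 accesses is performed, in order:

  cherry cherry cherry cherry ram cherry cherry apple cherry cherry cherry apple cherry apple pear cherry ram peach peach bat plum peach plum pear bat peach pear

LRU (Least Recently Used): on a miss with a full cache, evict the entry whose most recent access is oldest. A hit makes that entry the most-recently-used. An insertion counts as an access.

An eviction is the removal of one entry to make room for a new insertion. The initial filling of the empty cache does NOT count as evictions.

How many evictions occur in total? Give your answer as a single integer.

LRU simulation (capacity=3):
  1. access cherry: MISS. Cache (LRU->MRU): [cherry]
  2. access cherry: HIT. Cache (LRU->MRU): [cherry]
  3. access cherry: HIT. Cache (LRU->MRU): [cherry]
  4. access cherry: HIT. Cache (LRU->MRU): [cherry]
  5. access ram: MISS. Cache (LRU->MRU): [cherry ram]
  6. access cherry: HIT. Cache (LRU->MRU): [ram cherry]
  7. access cherry: HIT. Cache (LRU->MRU): [ram cherry]
  8. access apple: MISS. Cache (LRU->MRU): [ram cherry apple]
  9. access cherry: HIT. Cache (LRU->MRU): [ram apple cherry]
  10. access cherry: HIT. Cache (LRU->MRU): [ram apple cherry]
  11. access cherry: HIT. Cache (LRU->MRU): [ram apple cherry]
  12. access apple: HIT. Cache (LRU->MRU): [ram cherry apple]
  13. access cherry: HIT. Cache (LRU->MRU): [ram apple cherry]
  14. access apple: HIT. Cache (LRU->MRU): [ram cherry apple]
  15. access pear: MISS, evict ram. Cache (LRU->MRU): [cherry apple pear]
  16. access cherry: HIT. Cache (LRU->MRU): [apple pear cherry]
  17. access ram: MISS, evict apple. Cache (LRU->MRU): [pear cherry ram]
  18. access peach: MISS, evict pear. Cache (LRU->MRU): [cherry ram peach]
  19. access peach: HIT. Cache (LRU->MRU): [cherry ram peach]
  20. access bat: MISS, evict cherry. Cache (LRU->MRU): [ram peach bat]
  21. access plum: MISS, evict ram. Cache (LRU->MRU): [peach bat plum]
  22. access peach: HIT. Cache (LRU->MRU): [bat plum peach]
  23. access plum: HIT. Cache (LRU->MRU): [bat peach plum]
  24. access pear: MISS, evict bat. Cache (LRU->MRU): [peach plum pear]
  25. access bat: MISS, evict peach. Cache (LRU->MRU): [plum pear bat]
  26. access peach: MISS, evict plum. Cache (LRU->MRU): [pear bat peach]
  27. access pear: HIT. Cache (LRU->MRU): [bat peach pear]
Total: 16 hits, 11 misses, 8 evictions

Answer: 8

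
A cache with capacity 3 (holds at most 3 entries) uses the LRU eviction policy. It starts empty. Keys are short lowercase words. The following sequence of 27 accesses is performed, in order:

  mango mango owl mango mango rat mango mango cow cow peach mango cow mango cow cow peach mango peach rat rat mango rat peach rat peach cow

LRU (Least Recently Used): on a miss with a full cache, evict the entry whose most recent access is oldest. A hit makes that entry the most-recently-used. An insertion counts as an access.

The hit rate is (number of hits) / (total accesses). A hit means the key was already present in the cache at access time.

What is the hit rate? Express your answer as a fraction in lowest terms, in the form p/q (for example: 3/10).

LRU simulation (capacity=3):
  1. access mango: MISS. Cache (LRU->MRU): [mango]
  2. access mango: HIT. Cache (LRU->MRU): [mango]
  3. access owl: MISS. Cache (LRU->MRU): [mango owl]
  4. access mango: HIT. Cache (LRU->MRU): [owl mango]
  5. access mango: HIT. Cache (LRU->MRU): [owl mango]
  6. access rat: MISS. Cache (LRU->MRU): [owl mango rat]
  7. access mango: HIT. Cache (LRU->MRU): [owl rat mango]
  8. access mango: HIT. Cache (LRU->MRU): [owl rat mango]
  9. access cow: MISS, evict owl. Cache (LRU->MRU): [rat mango cow]
  10. access cow: HIT. Cache (LRU->MRU): [rat mango cow]
  11. access peach: MISS, evict rat. Cache (LRU->MRU): [mango cow peach]
  12. access mango: HIT. Cache (LRU->MRU): [cow peach mango]
  13. access cow: HIT. Cache (LRU->MRU): [peach mango cow]
  14. access mango: HIT. Cache (LRU->MRU): [peach cow mango]
  15. access cow: HIT. Cache (LRU->MRU): [peach mango cow]
  16. access cow: HIT. Cache (LRU->MRU): [peach mango cow]
  17. access peach: HIT. Cache (LRU->MRU): [mango cow peach]
  18. access mango: HIT. Cache (LRU->MRU): [cow peach mango]
  19. access peach: HIT. Cache (LRU->MRU): [cow mango peach]
  20. access rat: MISS, evict cow. Cache (LRU->MRU): [mango peach rat]
  21. access rat: HIT. Cache (LRU->MRU): [mango peach rat]
  22. access mango: HIT. Cache (LRU->MRU): [peach rat mango]
  23. access rat: HIT. Cache (LRU->MRU): [peach mango rat]
  24. access peach: HIT. Cache (LRU->MRU): [mango rat peach]
  25. access rat: HIT. Cache (LRU->MRU): [mango peach rat]
  26. access peach: HIT. Cache (LRU->MRU): [mango rat peach]
  27. access cow: MISS, evict mango. Cache (LRU->MRU): [rat peach cow]
Total: 20 hits, 7 misses, 4 evictions

Hit rate = 20/27

Answer: 20/27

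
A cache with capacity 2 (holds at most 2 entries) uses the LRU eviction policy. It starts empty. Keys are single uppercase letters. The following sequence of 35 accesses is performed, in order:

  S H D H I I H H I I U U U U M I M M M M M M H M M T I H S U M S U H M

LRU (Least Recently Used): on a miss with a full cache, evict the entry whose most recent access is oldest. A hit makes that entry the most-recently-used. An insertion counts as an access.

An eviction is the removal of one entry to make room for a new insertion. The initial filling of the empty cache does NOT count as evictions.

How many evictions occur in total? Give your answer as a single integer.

Answer: 16

Derivation:
LRU simulation (capacity=2):
  1. access S: MISS. Cache (LRU->MRU): [S]
  2. access H: MISS. Cache (LRU->MRU): [S H]
  3. access D: MISS, evict S. Cache (LRU->MRU): [H D]
  4. access H: HIT. Cache (LRU->MRU): [D H]
  5. access I: MISS, evict D. Cache (LRU->MRU): [H I]
  6. access I: HIT. Cache (LRU->MRU): [H I]
  7. access H: HIT. Cache (LRU->MRU): [I H]
  8. access H: HIT. Cache (LRU->MRU): [I H]
  9. access I: HIT. Cache (LRU->MRU): [H I]
  10. access I: HIT. Cache (LRU->MRU): [H I]
  11. access U: MISS, evict H. Cache (LRU->MRU): [I U]
  12. access U: HIT. Cache (LRU->MRU): [I U]
  13. access U: HIT. Cache (LRU->MRU): [I U]
  14. access U: HIT. Cache (LRU->MRU): [I U]
  15. access M: MISS, evict I. Cache (LRU->MRU): [U M]
  16. access I: MISS, evict U. Cache (LRU->MRU): [M I]
  17. access M: HIT. Cache (LRU->MRU): [I M]
  18. access M: HIT. Cache (LRU->MRU): [I M]
  19. access M: HIT. Cache (LRU->MRU): [I M]
  20. access M: HIT. Cache (LRU->MRU): [I M]
  21. access M: HIT. Cache (LRU->MRU): [I M]
  22. access M: HIT. Cache (LRU->MRU): [I M]
  23. access H: MISS, evict I. Cache (LRU->MRU): [M H]
  24. access M: HIT. Cache (LRU->MRU): [H M]
  25. access M: HIT. Cache (LRU->MRU): [H M]
  26. access T: MISS, evict H. Cache (LRU->MRU): [M T]
  27. access I: MISS, evict M. Cache (LRU->MRU): [T I]
  28. access H: MISS, evict T. Cache (LRU->MRU): [I H]
  29. access S: MISS, evict I. Cache (LRU->MRU): [H S]
  30. access U: MISS, evict H. Cache (LRU->MRU): [S U]
  31. access M: MISS, evict S. Cache (LRU->MRU): [U M]
  32. access S: MISS, evict U. Cache (LRU->MRU): [M S]
  33. access U: MISS, evict M. Cache (LRU->MRU): [S U]
  34. access H: MISS, evict S. Cache (LRU->MRU): [U H]
  35. access M: MISS, evict U. Cache (LRU->MRU): [H M]
Total: 17 hits, 18 misses, 16 evictions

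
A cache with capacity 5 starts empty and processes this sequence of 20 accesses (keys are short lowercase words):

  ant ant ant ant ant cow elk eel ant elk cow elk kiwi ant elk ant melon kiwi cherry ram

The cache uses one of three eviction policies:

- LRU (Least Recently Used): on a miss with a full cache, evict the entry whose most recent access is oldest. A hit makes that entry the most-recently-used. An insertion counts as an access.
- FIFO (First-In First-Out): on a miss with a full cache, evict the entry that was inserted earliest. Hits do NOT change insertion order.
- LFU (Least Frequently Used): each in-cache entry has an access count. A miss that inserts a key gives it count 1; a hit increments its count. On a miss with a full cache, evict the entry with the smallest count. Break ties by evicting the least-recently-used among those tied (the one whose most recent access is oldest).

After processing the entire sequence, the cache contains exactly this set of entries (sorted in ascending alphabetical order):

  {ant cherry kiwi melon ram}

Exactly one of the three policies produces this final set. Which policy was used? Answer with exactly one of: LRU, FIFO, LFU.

Answer: LRU

Derivation:
Simulating under each policy and comparing final sets:
  LRU: final set = {ant cherry kiwi melon ram} -> MATCHES target
  FIFO: final set = {cherry eel kiwi melon ram} -> differs
  LFU: final set = {ant cow elk kiwi ram} -> differs
Only LRU produces the target set.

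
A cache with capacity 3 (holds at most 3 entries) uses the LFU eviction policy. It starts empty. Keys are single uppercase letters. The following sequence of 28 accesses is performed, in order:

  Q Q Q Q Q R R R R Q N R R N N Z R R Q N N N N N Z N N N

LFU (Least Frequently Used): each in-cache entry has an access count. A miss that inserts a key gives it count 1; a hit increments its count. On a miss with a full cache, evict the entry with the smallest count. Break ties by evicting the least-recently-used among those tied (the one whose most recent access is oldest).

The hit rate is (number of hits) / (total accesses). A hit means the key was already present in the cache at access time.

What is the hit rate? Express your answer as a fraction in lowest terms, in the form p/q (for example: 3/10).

LFU simulation (capacity=3):
  1. access Q: MISS. Cache: [Q(c=1)]
  2. access Q: HIT, count now 2. Cache: [Q(c=2)]
  3. access Q: HIT, count now 3. Cache: [Q(c=3)]
  4. access Q: HIT, count now 4. Cache: [Q(c=4)]
  5. access Q: HIT, count now 5. Cache: [Q(c=5)]
  6. access R: MISS. Cache: [R(c=1) Q(c=5)]
  7. access R: HIT, count now 2. Cache: [R(c=2) Q(c=5)]
  8. access R: HIT, count now 3. Cache: [R(c=3) Q(c=5)]
  9. access R: HIT, count now 4. Cache: [R(c=4) Q(c=5)]
  10. access Q: HIT, count now 6. Cache: [R(c=4) Q(c=6)]
  11. access N: MISS. Cache: [N(c=1) R(c=4) Q(c=6)]
  12. access R: HIT, count now 5. Cache: [N(c=1) R(c=5) Q(c=6)]
  13. access R: HIT, count now 6. Cache: [N(c=1) Q(c=6) R(c=6)]
  14. access N: HIT, count now 2. Cache: [N(c=2) Q(c=6) R(c=6)]
  15. access N: HIT, count now 3. Cache: [N(c=3) Q(c=6) R(c=6)]
  16. access Z: MISS, evict N(c=3). Cache: [Z(c=1) Q(c=6) R(c=6)]
  17. access R: HIT, count now 7. Cache: [Z(c=1) Q(c=6) R(c=7)]
  18. access R: HIT, count now 8. Cache: [Z(c=1) Q(c=6) R(c=8)]
  19. access Q: HIT, count now 7. Cache: [Z(c=1) Q(c=7) R(c=8)]
  20. access N: MISS, evict Z(c=1). Cache: [N(c=1) Q(c=7) R(c=8)]
  21. access N: HIT, count now 2. Cache: [N(c=2) Q(c=7) R(c=8)]
  22. access N: HIT, count now 3. Cache: [N(c=3) Q(c=7) R(c=8)]
  23. access N: HIT, count now 4. Cache: [N(c=4) Q(c=7) R(c=8)]
  24. access N: HIT, count now 5. Cache: [N(c=5) Q(c=7) R(c=8)]
  25. access Z: MISS, evict N(c=5). Cache: [Z(c=1) Q(c=7) R(c=8)]
  26. access N: MISS, evict Z(c=1). Cache: [N(c=1) Q(c=7) R(c=8)]
  27. access N: HIT, count now 2. Cache: [N(c=2) Q(c=7) R(c=8)]
  28. access N: HIT, count now 3. Cache: [N(c=3) Q(c=7) R(c=8)]
Total: 21 hits, 7 misses, 4 evictions

Hit rate = 21/28 = 3/4

Answer: 3/4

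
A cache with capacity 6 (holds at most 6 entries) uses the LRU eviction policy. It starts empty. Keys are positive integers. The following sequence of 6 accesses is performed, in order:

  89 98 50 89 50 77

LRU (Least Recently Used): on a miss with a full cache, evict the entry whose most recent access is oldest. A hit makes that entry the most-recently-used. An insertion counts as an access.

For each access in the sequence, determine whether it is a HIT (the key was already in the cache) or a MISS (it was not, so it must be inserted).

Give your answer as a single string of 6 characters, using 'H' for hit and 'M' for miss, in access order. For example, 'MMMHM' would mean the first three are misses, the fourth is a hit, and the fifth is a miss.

LRU simulation (capacity=6):
  1. access 89: MISS. Cache (LRU->MRU): [89]
  2. access 98: MISS. Cache (LRU->MRU): [89 98]
  3. access 50: MISS. Cache (LRU->MRU): [89 98 50]
  4. access 89: HIT. Cache (LRU->MRU): [98 50 89]
  5. access 50: HIT. Cache (LRU->MRU): [98 89 50]
  6. access 77: MISS. Cache (LRU->MRU): [98 89 50 77]
Total: 2 hits, 4 misses, 0 evictions

Answer: MMMHHM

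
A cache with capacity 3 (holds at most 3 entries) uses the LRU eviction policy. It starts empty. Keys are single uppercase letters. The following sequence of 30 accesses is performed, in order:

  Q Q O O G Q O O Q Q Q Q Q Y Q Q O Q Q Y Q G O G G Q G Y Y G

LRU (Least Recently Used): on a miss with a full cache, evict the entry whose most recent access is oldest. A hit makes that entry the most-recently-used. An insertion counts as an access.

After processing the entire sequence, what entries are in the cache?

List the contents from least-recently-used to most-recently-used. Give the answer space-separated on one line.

LRU simulation (capacity=3):
  1. access Q: MISS. Cache (LRU->MRU): [Q]
  2. access Q: HIT. Cache (LRU->MRU): [Q]
  3. access O: MISS. Cache (LRU->MRU): [Q O]
  4. access O: HIT. Cache (LRU->MRU): [Q O]
  5. access G: MISS. Cache (LRU->MRU): [Q O G]
  6. access Q: HIT. Cache (LRU->MRU): [O G Q]
  7. access O: HIT. Cache (LRU->MRU): [G Q O]
  8. access O: HIT. Cache (LRU->MRU): [G Q O]
  9. access Q: HIT. Cache (LRU->MRU): [G O Q]
  10. access Q: HIT. Cache (LRU->MRU): [G O Q]
  11. access Q: HIT. Cache (LRU->MRU): [G O Q]
  12. access Q: HIT. Cache (LRU->MRU): [G O Q]
  13. access Q: HIT. Cache (LRU->MRU): [G O Q]
  14. access Y: MISS, evict G. Cache (LRU->MRU): [O Q Y]
  15. access Q: HIT. Cache (LRU->MRU): [O Y Q]
  16. access Q: HIT. Cache (LRU->MRU): [O Y Q]
  17. access O: HIT. Cache (LRU->MRU): [Y Q O]
  18. access Q: HIT. Cache (LRU->MRU): [Y O Q]
  19. access Q: HIT. Cache (LRU->MRU): [Y O Q]
  20. access Y: HIT. Cache (LRU->MRU): [O Q Y]
  21. access Q: HIT. Cache (LRU->MRU): [O Y Q]
  22. access G: MISS, evict O. Cache (LRU->MRU): [Y Q G]
  23. access O: MISS, evict Y. Cache (LRU->MRU): [Q G O]
  24. access G: HIT. Cache (LRU->MRU): [Q O G]
  25. access G: HIT. Cache (LRU->MRU): [Q O G]
  26. access Q: HIT. Cache (LRU->MRU): [O G Q]
  27. access G: HIT. Cache (LRU->MRU): [O Q G]
  28. access Y: MISS, evict O. Cache (LRU->MRU): [Q G Y]
  29. access Y: HIT. Cache (LRU->MRU): [Q G Y]
  30. access G: HIT. Cache (LRU->MRU): [Q Y G]
Total: 23 hits, 7 misses, 4 evictions

Answer: Q Y G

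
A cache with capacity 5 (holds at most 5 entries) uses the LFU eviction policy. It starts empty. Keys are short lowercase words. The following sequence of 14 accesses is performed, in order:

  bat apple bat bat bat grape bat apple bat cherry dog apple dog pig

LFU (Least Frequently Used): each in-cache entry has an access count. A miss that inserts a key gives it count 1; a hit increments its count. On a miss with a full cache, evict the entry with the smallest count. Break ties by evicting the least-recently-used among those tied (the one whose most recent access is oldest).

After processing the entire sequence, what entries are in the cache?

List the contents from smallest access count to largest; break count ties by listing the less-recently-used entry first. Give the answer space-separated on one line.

LFU simulation (capacity=5):
  1. access bat: MISS. Cache: [bat(c=1)]
  2. access apple: MISS. Cache: [bat(c=1) apple(c=1)]
  3. access bat: HIT, count now 2. Cache: [apple(c=1) bat(c=2)]
  4. access bat: HIT, count now 3. Cache: [apple(c=1) bat(c=3)]
  5. access bat: HIT, count now 4. Cache: [apple(c=1) bat(c=4)]
  6. access grape: MISS. Cache: [apple(c=1) grape(c=1) bat(c=4)]
  7. access bat: HIT, count now 5. Cache: [apple(c=1) grape(c=1) bat(c=5)]
  8. access apple: HIT, count now 2. Cache: [grape(c=1) apple(c=2) bat(c=5)]
  9. access bat: HIT, count now 6. Cache: [grape(c=1) apple(c=2) bat(c=6)]
  10. access cherry: MISS. Cache: [grape(c=1) cherry(c=1) apple(c=2) bat(c=6)]
  11. access dog: MISS. Cache: [grape(c=1) cherry(c=1) dog(c=1) apple(c=2) bat(c=6)]
  12. access apple: HIT, count now 3. Cache: [grape(c=1) cherry(c=1) dog(c=1) apple(c=3) bat(c=6)]
  13. access dog: HIT, count now 2. Cache: [grape(c=1) cherry(c=1) dog(c=2) apple(c=3) bat(c=6)]
  14. access pig: MISS, evict grape(c=1). Cache: [cherry(c=1) pig(c=1) dog(c=2) apple(c=3) bat(c=6)]
Total: 8 hits, 6 misses, 1 evictions

Answer: cherry pig dog apple bat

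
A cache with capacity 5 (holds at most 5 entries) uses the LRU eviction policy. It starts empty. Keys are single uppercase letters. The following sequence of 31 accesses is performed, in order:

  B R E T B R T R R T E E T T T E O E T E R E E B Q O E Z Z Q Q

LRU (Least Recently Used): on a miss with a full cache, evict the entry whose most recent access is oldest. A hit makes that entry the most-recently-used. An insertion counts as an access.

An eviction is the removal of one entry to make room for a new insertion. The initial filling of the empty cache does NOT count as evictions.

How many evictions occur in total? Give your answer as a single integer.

LRU simulation (capacity=5):
  1. access B: MISS. Cache (LRU->MRU): [B]
  2. access R: MISS. Cache (LRU->MRU): [B R]
  3. access E: MISS. Cache (LRU->MRU): [B R E]
  4. access T: MISS. Cache (LRU->MRU): [B R E T]
  5. access B: HIT. Cache (LRU->MRU): [R E T B]
  6. access R: HIT. Cache (LRU->MRU): [E T B R]
  7. access T: HIT. Cache (LRU->MRU): [E B R T]
  8. access R: HIT. Cache (LRU->MRU): [E B T R]
  9. access R: HIT. Cache (LRU->MRU): [E B T R]
  10. access T: HIT. Cache (LRU->MRU): [E B R T]
  11. access E: HIT. Cache (LRU->MRU): [B R T E]
  12. access E: HIT. Cache (LRU->MRU): [B R T E]
  13. access T: HIT. Cache (LRU->MRU): [B R E T]
  14. access T: HIT. Cache (LRU->MRU): [B R E T]
  15. access T: HIT. Cache (LRU->MRU): [B R E T]
  16. access E: HIT. Cache (LRU->MRU): [B R T E]
  17. access O: MISS. Cache (LRU->MRU): [B R T E O]
  18. access E: HIT. Cache (LRU->MRU): [B R T O E]
  19. access T: HIT. Cache (LRU->MRU): [B R O E T]
  20. access E: HIT. Cache (LRU->MRU): [B R O T E]
  21. access R: HIT. Cache (LRU->MRU): [B O T E R]
  22. access E: HIT. Cache (LRU->MRU): [B O T R E]
  23. access E: HIT. Cache (LRU->MRU): [B O T R E]
  24. access B: HIT. Cache (LRU->MRU): [O T R E B]
  25. access Q: MISS, evict O. Cache (LRU->MRU): [T R E B Q]
  26. access O: MISS, evict T. Cache (LRU->MRU): [R E B Q O]
  27. access E: HIT. Cache (LRU->MRU): [R B Q O E]
  28. access Z: MISS, evict R. Cache (LRU->MRU): [B Q O E Z]
  29. access Z: HIT. Cache (LRU->MRU): [B Q O E Z]
  30. access Q: HIT. Cache (LRU->MRU): [B O E Z Q]
  31. access Q: HIT. Cache (LRU->MRU): [B O E Z Q]
Total: 23 hits, 8 misses, 3 evictions

Answer: 3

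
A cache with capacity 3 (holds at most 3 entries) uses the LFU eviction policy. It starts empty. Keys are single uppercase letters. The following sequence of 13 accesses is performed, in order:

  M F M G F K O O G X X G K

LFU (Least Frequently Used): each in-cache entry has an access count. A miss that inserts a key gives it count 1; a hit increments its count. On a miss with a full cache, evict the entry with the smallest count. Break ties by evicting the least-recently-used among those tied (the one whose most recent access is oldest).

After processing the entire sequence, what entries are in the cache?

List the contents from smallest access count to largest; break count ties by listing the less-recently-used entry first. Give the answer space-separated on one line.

Answer: K O X

Derivation:
LFU simulation (capacity=3):
  1. access M: MISS. Cache: [M(c=1)]
  2. access F: MISS. Cache: [M(c=1) F(c=1)]
  3. access M: HIT, count now 2. Cache: [F(c=1) M(c=2)]
  4. access G: MISS. Cache: [F(c=1) G(c=1) M(c=2)]
  5. access F: HIT, count now 2. Cache: [G(c=1) M(c=2) F(c=2)]
  6. access K: MISS, evict G(c=1). Cache: [K(c=1) M(c=2) F(c=2)]
  7. access O: MISS, evict K(c=1). Cache: [O(c=1) M(c=2) F(c=2)]
  8. access O: HIT, count now 2. Cache: [M(c=2) F(c=2) O(c=2)]
  9. access G: MISS, evict M(c=2). Cache: [G(c=1) F(c=2) O(c=2)]
  10. access X: MISS, evict G(c=1). Cache: [X(c=1) F(c=2) O(c=2)]
  11. access X: HIT, count now 2. Cache: [F(c=2) O(c=2) X(c=2)]
  12. access G: MISS, evict F(c=2). Cache: [G(c=1) O(c=2) X(c=2)]
  13. access K: MISS, evict G(c=1). Cache: [K(c=1) O(c=2) X(c=2)]
Total: 4 hits, 9 misses, 6 evictions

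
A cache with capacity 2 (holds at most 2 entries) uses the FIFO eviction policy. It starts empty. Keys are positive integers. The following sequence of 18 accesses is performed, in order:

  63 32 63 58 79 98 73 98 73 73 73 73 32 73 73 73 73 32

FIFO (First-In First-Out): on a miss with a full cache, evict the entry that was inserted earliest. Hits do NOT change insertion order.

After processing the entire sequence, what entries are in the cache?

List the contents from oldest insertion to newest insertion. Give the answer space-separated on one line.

FIFO simulation (capacity=2):
  1. access 63: MISS. Cache (old->new): [63]
  2. access 32: MISS. Cache (old->new): [63 32]
  3. access 63: HIT. Cache (old->new): [63 32]
  4. access 58: MISS, evict 63. Cache (old->new): [32 58]
  5. access 79: MISS, evict 32. Cache (old->new): [58 79]
  6. access 98: MISS, evict 58. Cache (old->new): [79 98]
  7. access 73: MISS, evict 79. Cache (old->new): [98 73]
  8. access 98: HIT. Cache (old->new): [98 73]
  9. access 73: HIT. Cache (old->new): [98 73]
  10. access 73: HIT. Cache (old->new): [98 73]
  11. access 73: HIT. Cache (old->new): [98 73]
  12. access 73: HIT. Cache (old->new): [98 73]
  13. access 32: MISS, evict 98. Cache (old->new): [73 32]
  14. access 73: HIT. Cache (old->new): [73 32]
  15. access 73: HIT. Cache (old->new): [73 32]
  16. access 73: HIT. Cache (old->new): [73 32]
  17. access 73: HIT. Cache (old->new): [73 32]
  18. access 32: HIT. Cache (old->new): [73 32]
Total: 11 hits, 7 misses, 5 evictions

Answer: 73 32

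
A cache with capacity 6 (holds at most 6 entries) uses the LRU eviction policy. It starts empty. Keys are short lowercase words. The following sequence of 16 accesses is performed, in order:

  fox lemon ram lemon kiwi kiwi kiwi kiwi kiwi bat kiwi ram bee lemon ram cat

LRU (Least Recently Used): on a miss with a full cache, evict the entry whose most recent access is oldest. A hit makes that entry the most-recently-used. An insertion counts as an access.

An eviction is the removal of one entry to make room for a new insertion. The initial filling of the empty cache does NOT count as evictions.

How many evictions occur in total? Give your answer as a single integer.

LRU simulation (capacity=6):
  1. access fox: MISS. Cache (LRU->MRU): [fox]
  2. access lemon: MISS. Cache (LRU->MRU): [fox lemon]
  3. access ram: MISS. Cache (LRU->MRU): [fox lemon ram]
  4. access lemon: HIT. Cache (LRU->MRU): [fox ram lemon]
  5. access kiwi: MISS. Cache (LRU->MRU): [fox ram lemon kiwi]
  6. access kiwi: HIT. Cache (LRU->MRU): [fox ram lemon kiwi]
  7. access kiwi: HIT. Cache (LRU->MRU): [fox ram lemon kiwi]
  8. access kiwi: HIT. Cache (LRU->MRU): [fox ram lemon kiwi]
  9. access kiwi: HIT. Cache (LRU->MRU): [fox ram lemon kiwi]
  10. access bat: MISS. Cache (LRU->MRU): [fox ram lemon kiwi bat]
  11. access kiwi: HIT. Cache (LRU->MRU): [fox ram lemon bat kiwi]
  12. access ram: HIT. Cache (LRU->MRU): [fox lemon bat kiwi ram]
  13. access bee: MISS. Cache (LRU->MRU): [fox lemon bat kiwi ram bee]
  14. access lemon: HIT. Cache (LRU->MRU): [fox bat kiwi ram bee lemon]
  15. access ram: HIT. Cache (LRU->MRU): [fox bat kiwi bee lemon ram]
  16. access cat: MISS, evict fox. Cache (LRU->MRU): [bat kiwi bee lemon ram cat]
Total: 9 hits, 7 misses, 1 evictions

Answer: 1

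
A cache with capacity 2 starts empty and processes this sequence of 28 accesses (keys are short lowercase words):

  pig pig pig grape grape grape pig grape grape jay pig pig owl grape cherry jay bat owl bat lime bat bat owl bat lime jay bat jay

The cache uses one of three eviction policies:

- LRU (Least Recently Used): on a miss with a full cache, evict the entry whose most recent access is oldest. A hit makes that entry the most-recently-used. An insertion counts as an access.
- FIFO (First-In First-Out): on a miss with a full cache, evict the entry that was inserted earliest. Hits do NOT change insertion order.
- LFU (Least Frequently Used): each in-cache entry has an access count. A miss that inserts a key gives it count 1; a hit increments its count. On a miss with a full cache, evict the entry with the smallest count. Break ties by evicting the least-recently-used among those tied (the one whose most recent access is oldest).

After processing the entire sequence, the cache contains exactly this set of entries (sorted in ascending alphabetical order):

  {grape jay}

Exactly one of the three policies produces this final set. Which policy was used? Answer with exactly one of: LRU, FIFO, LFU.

Simulating under each policy and comparing final sets:
  LRU: final set = {bat jay} -> differs
  FIFO: final set = {bat jay} -> differs
  LFU: final set = {grape jay} -> MATCHES target
Only LFU produces the target set.

Answer: LFU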